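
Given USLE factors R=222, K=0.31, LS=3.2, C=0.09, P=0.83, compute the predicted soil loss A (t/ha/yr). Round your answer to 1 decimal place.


Step 1: A = R * K * LS * C * P
Step 2: R * K = 222 * 0.31 = 68.82
Step 3: (R*K) * LS = 68.82 * 3.2 = 220.224
Step 4: * C * P = 220.224 * 0.09 * 0.83 = 16.5
Step 5: A = 16.5 t/(ha*yr)

16.5


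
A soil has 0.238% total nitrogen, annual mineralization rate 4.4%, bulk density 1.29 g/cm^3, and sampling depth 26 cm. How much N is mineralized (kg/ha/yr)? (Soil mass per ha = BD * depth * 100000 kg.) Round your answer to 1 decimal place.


Step 1: Soil mass per ha = BD * depth * 100000 = 1.29 * 26 * 100000 = 3354000 kg
Step 2: Total N pool = soil mass * N%/100 = 3354000 * 0.238/100 = 7982.52 kg/ha
Step 3: N mineralized = N pool * rate%/100 = 7982.52 * 4.4/100 = 351.2 kg/ha/yr

351.2


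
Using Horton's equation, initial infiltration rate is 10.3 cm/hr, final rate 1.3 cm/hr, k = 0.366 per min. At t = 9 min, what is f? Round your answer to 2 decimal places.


Step 1: f = fc + (f0 - fc) * exp(-k * t)
Step 2: exp(-0.366 * 9) = 0.037105
Step 3: f = 1.3 + (10.3 - 1.3) * 0.037105
Step 4: f = 1.3 + 9.0 * 0.037105
Step 5: f = 1.63 cm/hr

1.63


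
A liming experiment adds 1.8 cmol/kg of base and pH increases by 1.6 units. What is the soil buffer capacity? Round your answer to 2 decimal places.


Step 1: BC = change in base / change in pH
Step 2: BC = 1.8 / 1.6
Step 3: BC = 1.13 cmol/(kg*pH unit)

1.13


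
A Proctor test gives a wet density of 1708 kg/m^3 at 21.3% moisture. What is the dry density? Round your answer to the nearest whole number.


Step 1: Dry density = wet density / (1 + w/100)
Step 2: Dry density = 1708 / (1 + 21.3/100)
Step 3: Dry density = 1708 / 1.213
Step 4: Dry density = 1408 kg/m^3

1408


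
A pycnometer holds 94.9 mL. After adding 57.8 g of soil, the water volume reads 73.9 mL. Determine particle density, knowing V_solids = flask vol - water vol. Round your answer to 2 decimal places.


Step 1: Volume of solids = flask volume - water volume with soil
Step 2: V_solids = 94.9 - 73.9 = 21.0 mL
Step 3: Particle density = mass / V_solids = 57.8 / 21.0 = 2.75 g/cm^3

2.75


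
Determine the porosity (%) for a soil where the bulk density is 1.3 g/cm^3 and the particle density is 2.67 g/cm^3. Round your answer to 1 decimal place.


Step 1: Formula: n = 100 * (1 - BD / PD)
Step 2: n = 100 * (1 - 1.3 / 2.67)
Step 3: n = 100 * (1 - 0.48689)
Step 4: n = 51.3%

51.3


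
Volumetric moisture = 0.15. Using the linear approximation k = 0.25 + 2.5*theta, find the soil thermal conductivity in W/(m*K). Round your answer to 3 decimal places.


Step 1: k = 0.25 + 2.5 * theta
Step 2: k = 0.25 + 2.5 * 0.15
Step 3: k = 0.25 + 0.375
Step 4: k = 0.625 W/(m*K)

0.625


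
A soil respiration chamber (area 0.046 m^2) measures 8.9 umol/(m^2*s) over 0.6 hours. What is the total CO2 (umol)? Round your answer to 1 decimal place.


Step 1: Convert time to seconds: 0.6 hr * 3600 = 2160.0 s
Step 2: Total = flux * area * time_s
Step 3: Total = 8.9 * 0.046 * 2160.0
Step 4: Total = 884.3 umol

884.3


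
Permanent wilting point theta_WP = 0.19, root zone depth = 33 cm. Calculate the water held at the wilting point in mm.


Step 1: Water (mm) = theta_WP * depth * 10
Step 2: Water = 0.19 * 33 * 10
Step 3: Water = 62.7 mm

62.7


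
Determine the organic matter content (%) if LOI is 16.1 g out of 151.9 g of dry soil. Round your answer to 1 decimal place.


Step 1: OM% = 100 * LOI / sample mass
Step 2: OM = 100 * 16.1 / 151.9
Step 3: OM = 10.6%

10.6


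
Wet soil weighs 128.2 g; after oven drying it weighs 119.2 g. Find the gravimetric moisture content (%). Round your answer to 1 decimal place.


Step 1: Water mass = wet - dry = 128.2 - 119.2 = 9.0 g
Step 2: w = 100 * water mass / dry mass
Step 3: w = 100 * 9.0 / 119.2 = 7.6%

7.6


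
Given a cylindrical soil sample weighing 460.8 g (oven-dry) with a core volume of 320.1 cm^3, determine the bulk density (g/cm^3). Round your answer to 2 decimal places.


Step 1: Identify the formula: BD = dry mass / volume
Step 2: Substitute values: BD = 460.8 / 320.1
Step 3: BD = 1.44 g/cm^3

1.44


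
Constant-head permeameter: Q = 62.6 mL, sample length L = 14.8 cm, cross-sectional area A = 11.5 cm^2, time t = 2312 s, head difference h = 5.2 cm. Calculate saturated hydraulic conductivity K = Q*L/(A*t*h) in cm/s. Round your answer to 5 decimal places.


Step 1: K = Q * L / (A * t * h)
Step 2: Numerator = 62.6 * 14.8 = 926.48
Step 3: Denominator = 11.5 * 2312 * 5.2 = 138257.6
Step 4: K = 926.48 / 138257.6 = 0.0067 cm/s

0.0067


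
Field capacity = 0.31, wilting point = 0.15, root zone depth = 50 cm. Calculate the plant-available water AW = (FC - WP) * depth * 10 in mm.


Step 1: Available water = (FC - WP) * depth * 10
Step 2: AW = (0.31 - 0.15) * 50 * 10
Step 3: AW = 0.16 * 50 * 10
Step 4: AW = 80.0 mm

80.0


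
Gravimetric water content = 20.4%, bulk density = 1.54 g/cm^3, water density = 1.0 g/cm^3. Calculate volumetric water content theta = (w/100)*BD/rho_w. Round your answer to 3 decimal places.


Step 1: theta = (w / 100) * BD / rho_w
Step 2: theta = (20.4 / 100) * 1.54 / 1.0
Step 3: theta = 0.204 * 1.54
Step 4: theta = 0.314

0.314


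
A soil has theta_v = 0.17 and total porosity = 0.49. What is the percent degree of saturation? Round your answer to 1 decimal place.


Step 1: S = 100 * theta_v / n
Step 2: S = 100 * 0.17 / 0.49
Step 3: S = 34.7%

34.7


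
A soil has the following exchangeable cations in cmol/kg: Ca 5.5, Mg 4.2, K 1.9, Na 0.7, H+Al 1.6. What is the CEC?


Step 1: CEC = Ca + Mg + K + Na + (H+Al)
Step 2: CEC = 5.5 + 4.2 + 1.9 + 0.7 + 1.6
Step 3: CEC = 13.9 cmol/kg

13.9


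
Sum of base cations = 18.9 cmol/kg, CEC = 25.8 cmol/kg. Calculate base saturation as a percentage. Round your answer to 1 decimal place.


Step 1: BS = 100 * (sum of bases) / CEC
Step 2: BS = 100 * 18.9 / 25.8
Step 3: BS = 73.3%

73.3


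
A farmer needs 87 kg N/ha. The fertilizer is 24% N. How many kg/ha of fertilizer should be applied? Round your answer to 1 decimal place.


Step 1: Fertilizer rate = target N / (N content / 100)
Step 2: Rate = 87 / (24 / 100)
Step 3: Rate = 87 / 0.24
Step 4: Rate = 362.5 kg/ha

362.5


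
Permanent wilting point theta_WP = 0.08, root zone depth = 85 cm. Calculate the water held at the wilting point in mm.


Step 1: Water (mm) = theta_WP * depth * 10
Step 2: Water = 0.08 * 85 * 10
Step 3: Water = 68.0 mm

68.0


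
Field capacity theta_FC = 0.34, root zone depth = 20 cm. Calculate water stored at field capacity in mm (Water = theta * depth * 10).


Step 1: Water (mm) = theta_FC * depth (cm) * 10
Step 2: Water = 0.34 * 20 * 10
Step 3: Water = 68.0 mm

68.0


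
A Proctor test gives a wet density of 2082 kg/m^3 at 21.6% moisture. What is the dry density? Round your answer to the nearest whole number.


Step 1: Dry density = wet density / (1 + w/100)
Step 2: Dry density = 2082 / (1 + 21.6/100)
Step 3: Dry density = 2082 / 1.216
Step 4: Dry density = 1712 kg/m^3

1712


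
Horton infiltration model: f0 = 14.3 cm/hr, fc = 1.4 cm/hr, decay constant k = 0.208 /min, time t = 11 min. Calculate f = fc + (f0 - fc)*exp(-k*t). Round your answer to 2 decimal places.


Step 1: f = fc + (f0 - fc) * exp(-k * t)
Step 2: exp(-0.208 * 11) = 0.101469
Step 3: f = 1.4 + (14.3 - 1.4) * 0.101469
Step 4: f = 1.4 + 12.9 * 0.101469
Step 5: f = 2.71 cm/hr

2.71


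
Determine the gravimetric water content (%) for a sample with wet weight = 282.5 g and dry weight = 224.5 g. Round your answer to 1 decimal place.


Step 1: Water mass = wet - dry = 282.5 - 224.5 = 58.0 g
Step 2: w = 100 * water mass / dry mass
Step 3: w = 100 * 58.0 / 224.5 = 25.8%

25.8


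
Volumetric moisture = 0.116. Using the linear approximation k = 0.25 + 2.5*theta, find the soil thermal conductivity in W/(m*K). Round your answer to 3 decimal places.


Step 1: k = 0.25 + 2.5 * theta
Step 2: k = 0.25 + 2.5 * 0.116
Step 3: k = 0.25 + 0.29
Step 4: k = 0.54 W/(m*K)

0.54


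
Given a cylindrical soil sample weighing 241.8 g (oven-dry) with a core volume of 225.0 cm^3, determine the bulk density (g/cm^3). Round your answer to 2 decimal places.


Step 1: Identify the formula: BD = dry mass / volume
Step 2: Substitute values: BD = 241.8 / 225.0
Step 3: BD = 1.07 g/cm^3

1.07


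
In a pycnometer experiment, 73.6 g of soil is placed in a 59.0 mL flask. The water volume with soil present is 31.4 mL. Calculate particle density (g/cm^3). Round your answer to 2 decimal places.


Step 1: Volume of solids = flask volume - water volume with soil
Step 2: V_solids = 59.0 - 31.4 = 27.6 mL
Step 3: Particle density = mass / V_solids = 73.6 / 27.6 = 2.67 g/cm^3

2.67


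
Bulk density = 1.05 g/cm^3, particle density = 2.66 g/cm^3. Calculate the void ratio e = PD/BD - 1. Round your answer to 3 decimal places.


Step 1: e = PD / BD - 1
Step 2: e = 2.66 / 1.05 - 1
Step 3: e = 2.53333 - 1
Step 4: e = 1.533

1.533


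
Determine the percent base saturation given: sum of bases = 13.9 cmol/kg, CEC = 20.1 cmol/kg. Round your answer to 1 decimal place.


Step 1: BS = 100 * (sum of bases) / CEC
Step 2: BS = 100 * 13.9 / 20.1
Step 3: BS = 69.2%

69.2


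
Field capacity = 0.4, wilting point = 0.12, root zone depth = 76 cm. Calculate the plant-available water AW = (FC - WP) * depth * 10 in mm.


Step 1: Available water = (FC - WP) * depth * 10
Step 2: AW = (0.4 - 0.12) * 76 * 10
Step 3: AW = 0.28 * 76 * 10
Step 4: AW = 212.8 mm

212.8


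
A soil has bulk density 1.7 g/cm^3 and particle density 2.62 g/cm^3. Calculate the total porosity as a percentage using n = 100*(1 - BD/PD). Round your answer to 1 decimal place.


Step 1: Formula: n = 100 * (1 - BD / PD)
Step 2: n = 100 * (1 - 1.7 / 2.62)
Step 3: n = 100 * (1 - 0.64885)
Step 4: n = 35.1%

35.1


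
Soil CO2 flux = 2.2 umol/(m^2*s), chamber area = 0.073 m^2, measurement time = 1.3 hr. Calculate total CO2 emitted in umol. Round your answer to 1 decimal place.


Step 1: Convert time to seconds: 1.3 hr * 3600 = 4680.0 s
Step 2: Total = flux * area * time_s
Step 3: Total = 2.2 * 0.073 * 4680.0
Step 4: Total = 751.6 umol

751.6


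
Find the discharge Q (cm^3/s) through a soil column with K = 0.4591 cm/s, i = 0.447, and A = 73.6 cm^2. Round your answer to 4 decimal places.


Step 1: Apply Darcy's law: Q = K * i * A
Step 2: Q = 0.4591 * 0.447 * 73.6
Step 3: Q = 15.104 cm^3/s

15.104


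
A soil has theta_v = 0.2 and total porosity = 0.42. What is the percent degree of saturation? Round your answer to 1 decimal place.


Step 1: S = 100 * theta_v / n
Step 2: S = 100 * 0.2 / 0.42
Step 3: S = 47.6%

47.6


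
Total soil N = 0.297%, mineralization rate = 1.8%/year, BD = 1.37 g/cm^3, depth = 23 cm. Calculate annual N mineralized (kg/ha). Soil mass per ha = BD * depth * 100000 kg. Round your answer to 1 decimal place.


Step 1: Soil mass per ha = BD * depth * 100000 = 1.37 * 23 * 100000 = 3151000 kg
Step 2: Total N pool = soil mass * N%/100 = 3151000 * 0.297/100 = 9358.47 kg/ha
Step 3: N mineralized = N pool * rate%/100 = 9358.47 * 1.8/100 = 168.5 kg/ha/yr

168.5


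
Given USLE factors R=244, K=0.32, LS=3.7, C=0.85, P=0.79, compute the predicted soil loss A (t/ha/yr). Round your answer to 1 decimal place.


Step 1: A = R * K * LS * C * P
Step 2: R * K = 244 * 0.32 = 78.08
Step 3: (R*K) * LS = 78.08 * 3.7 = 288.896
Step 4: * C * P = 288.896 * 0.85 * 0.79 = 194.0
Step 5: A = 194.0 t/(ha*yr)

194.0


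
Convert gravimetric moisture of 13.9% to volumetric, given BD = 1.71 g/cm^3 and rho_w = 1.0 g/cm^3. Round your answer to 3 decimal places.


Step 1: theta = (w / 100) * BD / rho_w
Step 2: theta = (13.9 / 100) * 1.71 / 1.0
Step 3: theta = 0.139 * 1.71
Step 4: theta = 0.238

0.238


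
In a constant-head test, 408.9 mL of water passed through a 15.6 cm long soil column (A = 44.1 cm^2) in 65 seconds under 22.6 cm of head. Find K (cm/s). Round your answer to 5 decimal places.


Step 1: K = Q * L / (A * t * h)
Step 2: Numerator = 408.9 * 15.6 = 6378.84
Step 3: Denominator = 44.1 * 65 * 22.6 = 64782.9
Step 4: K = 6378.84 / 64782.9 = 0.09846 cm/s

0.09846


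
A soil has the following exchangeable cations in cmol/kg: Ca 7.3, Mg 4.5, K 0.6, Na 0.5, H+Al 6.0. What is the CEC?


Step 1: CEC = Ca + Mg + K + Na + (H+Al)
Step 2: CEC = 7.3 + 4.5 + 0.6 + 0.5 + 6.0
Step 3: CEC = 18.9 cmol/kg

18.9


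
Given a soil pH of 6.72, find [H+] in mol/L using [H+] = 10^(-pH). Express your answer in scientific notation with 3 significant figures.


Step 1: [H+] = 10^(-pH)
Step 2: [H+] = 10^(-6.72)
Step 3: [H+] = 1.91e-07 mol/L

1.91e-07


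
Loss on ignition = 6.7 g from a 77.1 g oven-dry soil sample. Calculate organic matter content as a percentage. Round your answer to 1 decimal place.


Step 1: OM% = 100 * LOI / sample mass
Step 2: OM = 100 * 6.7 / 77.1
Step 3: OM = 8.7%

8.7


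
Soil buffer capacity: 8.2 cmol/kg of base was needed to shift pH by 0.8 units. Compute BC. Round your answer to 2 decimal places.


Step 1: BC = change in base / change in pH
Step 2: BC = 8.2 / 0.8
Step 3: BC = 10.25 cmol/(kg*pH unit)

10.25


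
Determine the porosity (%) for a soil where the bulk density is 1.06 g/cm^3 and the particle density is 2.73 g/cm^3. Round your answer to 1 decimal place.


Step 1: Formula: n = 100 * (1 - BD / PD)
Step 2: n = 100 * (1 - 1.06 / 2.73)
Step 3: n = 100 * (1 - 0.38828)
Step 4: n = 61.2%

61.2


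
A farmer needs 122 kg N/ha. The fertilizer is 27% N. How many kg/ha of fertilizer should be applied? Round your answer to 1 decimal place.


Step 1: Fertilizer rate = target N / (N content / 100)
Step 2: Rate = 122 / (27 / 100)
Step 3: Rate = 122 / 0.27
Step 4: Rate = 451.9 kg/ha

451.9


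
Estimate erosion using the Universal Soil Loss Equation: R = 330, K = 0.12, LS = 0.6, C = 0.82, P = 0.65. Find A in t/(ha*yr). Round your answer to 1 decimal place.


Step 1: A = R * K * LS * C * P
Step 2: R * K = 330 * 0.12 = 39.6
Step 3: (R*K) * LS = 39.6 * 0.6 = 23.76
Step 4: * C * P = 23.76 * 0.82 * 0.65 = 12.7
Step 5: A = 12.7 t/(ha*yr)

12.7


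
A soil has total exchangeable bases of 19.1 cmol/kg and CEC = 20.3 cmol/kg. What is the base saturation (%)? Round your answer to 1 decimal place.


Step 1: BS = 100 * (sum of bases) / CEC
Step 2: BS = 100 * 19.1 / 20.3
Step 3: BS = 94.1%

94.1


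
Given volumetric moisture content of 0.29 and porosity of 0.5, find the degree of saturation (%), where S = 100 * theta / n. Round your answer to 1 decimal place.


Step 1: S = 100 * theta_v / n
Step 2: S = 100 * 0.29 / 0.5
Step 3: S = 58.0%

58.0


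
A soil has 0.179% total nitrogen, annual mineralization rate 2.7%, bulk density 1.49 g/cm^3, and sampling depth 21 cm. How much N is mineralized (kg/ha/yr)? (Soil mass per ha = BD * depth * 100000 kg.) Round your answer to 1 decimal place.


Step 1: Soil mass per ha = BD * depth * 100000 = 1.49 * 21 * 100000 = 3129000 kg
Step 2: Total N pool = soil mass * N%/100 = 3129000 * 0.179/100 = 5600.91 kg/ha
Step 3: N mineralized = N pool * rate%/100 = 5600.91 * 2.7/100 = 151.2 kg/ha/yr

151.2


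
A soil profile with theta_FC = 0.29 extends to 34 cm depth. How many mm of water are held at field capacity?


Step 1: Water (mm) = theta_FC * depth (cm) * 10
Step 2: Water = 0.29 * 34 * 10
Step 3: Water = 98.6 mm

98.6


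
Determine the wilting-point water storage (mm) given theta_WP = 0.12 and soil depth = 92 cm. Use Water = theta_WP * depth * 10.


Step 1: Water (mm) = theta_WP * depth * 10
Step 2: Water = 0.12 * 92 * 10
Step 3: Water = 110.4 mm

110.4


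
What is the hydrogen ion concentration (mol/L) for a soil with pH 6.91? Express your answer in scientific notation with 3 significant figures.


Step 1: [H+] = 10^(-pH)
Step 2: [H+] = 10^(-6.91)
Step 3: [H+] = 1.23e-07 mol/L

1.23e-07


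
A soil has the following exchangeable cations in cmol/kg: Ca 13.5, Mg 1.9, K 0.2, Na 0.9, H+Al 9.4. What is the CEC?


Step 1: CEC = Ca + Mg + K + Na + (H+Al)
Step 2: CEC = 13.5 + 1.9 + 0.2 + 0.9 + 9.4
Step 3: CEC = 25.9 cmol/kg

25.9


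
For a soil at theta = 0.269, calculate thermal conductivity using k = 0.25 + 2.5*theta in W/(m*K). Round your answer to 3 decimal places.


Step 1: k = 0.25 + 2.5 * theta
Step 2: k = 0.25 + 2.5 * 0.269
Step 3: k = 0.25 + 0.673
Step 4: k = 0.923 W/(m*K)

0.923


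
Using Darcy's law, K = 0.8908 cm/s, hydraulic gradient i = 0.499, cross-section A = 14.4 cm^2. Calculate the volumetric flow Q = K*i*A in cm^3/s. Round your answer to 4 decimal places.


Step 1: Apply Darcy's law: Q = K * i * A
Step 2: Q = 0.8908 * 0.499 * 14.4
Step 3: Q = 6.4009 cm^3/s

6.4009


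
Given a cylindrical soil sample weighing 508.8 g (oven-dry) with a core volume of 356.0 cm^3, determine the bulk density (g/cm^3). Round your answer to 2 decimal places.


Step 1: Identify the formula: BD = dry mass / volume
Step 2: Substitute values: BD = 508.8 / 356.0
Step 3: BD = 1.43 g/cm^3

1.43


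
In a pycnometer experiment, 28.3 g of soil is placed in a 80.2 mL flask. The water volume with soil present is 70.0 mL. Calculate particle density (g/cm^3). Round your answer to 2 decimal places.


Step 1: Volume of solids = flask volume - water volume with soil
Step 2: V_solids = 80.2 - 70.0 = 10.2 mL
Step 3: Particle density = mass / V_solids = 28.3 / 10.2 = 2.77 g/cm^3

2.77


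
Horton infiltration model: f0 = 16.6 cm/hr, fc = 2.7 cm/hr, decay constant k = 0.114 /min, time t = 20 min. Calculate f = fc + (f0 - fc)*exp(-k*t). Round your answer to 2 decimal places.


Step 1: f = fc + (f0 - fc) * exp(-k * t)
Step 2: exp(-0.114 * 20) = 0.102284
Step 3: f = 2.7 + (16.6 - 2.7) * 0.102284
Step 4: f = 2.7 + 13.9 * 0.102284
Step 5: f = 4.12 cm/hr

4.12


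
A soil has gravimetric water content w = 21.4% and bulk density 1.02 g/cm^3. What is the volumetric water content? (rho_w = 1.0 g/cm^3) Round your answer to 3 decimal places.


Step 1: theta = (w / 100) * BD / rho_w
Step 2: theta = (21.4 / 100) * 1.02 / 1.0
Step 3: theta = 0.214 * 1.02
Step 4: theta = 0.218

0.218


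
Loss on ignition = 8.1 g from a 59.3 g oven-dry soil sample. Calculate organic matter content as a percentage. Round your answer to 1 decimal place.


Step 1: OM% = 100 * LOI / sample mass
Step 2: OM = 100 * 8.1 / 59.3
Step 3: OM = 13.7%

13.7


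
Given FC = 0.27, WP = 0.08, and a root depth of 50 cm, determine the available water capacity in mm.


Step 1: Available water = (FC - WP) * depth * 10
Step 2: AW = (0.27 - 0.08) * 50 * 10
Step 3: AW = 0.19 * 50 * 10
Step 4: AW = 95.0 mm

95.0


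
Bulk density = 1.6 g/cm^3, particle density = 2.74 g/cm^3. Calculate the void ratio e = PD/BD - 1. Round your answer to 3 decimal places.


Step 1: e = PD / BD - 1
Step 2: e = 2.74 / 1.6 - 1
Step 3: e = 1.7125 - 1
Step 4: e = 0.713

0.713


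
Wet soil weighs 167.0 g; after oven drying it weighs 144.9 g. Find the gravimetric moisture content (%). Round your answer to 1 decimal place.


Step 1: Water mass = wet - dry = 167.0 - 144.9 = 22.1 g
Step 2: w = 100 * water mass / dry mass
Step 3: w = 100 * 22.1 / 144.9 = 15.3%

15.3


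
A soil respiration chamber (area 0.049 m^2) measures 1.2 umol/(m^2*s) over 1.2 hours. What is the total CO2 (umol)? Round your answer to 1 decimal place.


Step 1: Convert time to seconds: 1.2 hr * 3600 = 4320.0 s
Step 2: Total = flux * area * time_s
Step 3: Total = 1.2 * 0.049 * 4320.0
Step 4: Total = 254.0 umol

254.0


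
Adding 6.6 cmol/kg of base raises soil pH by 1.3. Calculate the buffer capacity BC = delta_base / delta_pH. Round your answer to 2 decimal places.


Step 1: BC = change in base / change in pH
Step 2: BC = 6.6 / 1.3
Step 3: BC = 5.08 cmol/(kg*pH unit)

5.08


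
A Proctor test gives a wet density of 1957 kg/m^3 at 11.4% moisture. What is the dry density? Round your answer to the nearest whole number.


Step 1: Dry density = wet density / (1 + w/100)
Step 2: Dry density = 1957 / (1 + 11.4/100)
Step 3: Dry density = 1957 / 1.114
Step 4: Dry density = 1757 kg/m^3

1757


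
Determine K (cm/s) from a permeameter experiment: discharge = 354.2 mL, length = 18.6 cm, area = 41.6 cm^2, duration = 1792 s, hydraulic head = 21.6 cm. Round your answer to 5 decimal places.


Step 1: K = Q * L / (A * t * h)
Step 2: Numerator = 354.2 * 18.6 = 6588.12
Step 3: Denominator = 41.6 * 1792 * 21.6 = 1610219.52
Step 4: K = 6588.12 / 1610219.52 = 0.00409 cm/s

0.00409


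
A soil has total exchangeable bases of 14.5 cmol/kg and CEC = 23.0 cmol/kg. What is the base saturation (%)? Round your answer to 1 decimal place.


Step 1: BS = 100 * (sum of bases) / CEC
Step 2: BS = 100 * 14.5 / 23.0
Step 3: BS = 63.0%

63.0


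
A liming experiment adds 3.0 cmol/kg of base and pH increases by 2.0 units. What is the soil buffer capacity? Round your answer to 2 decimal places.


Step 1: BC = change in base / change in pH
Step 2: BC = 3.0 / 2.0
Step 3: BC = 1.5 cmol/(kg*pH unit)

1.5


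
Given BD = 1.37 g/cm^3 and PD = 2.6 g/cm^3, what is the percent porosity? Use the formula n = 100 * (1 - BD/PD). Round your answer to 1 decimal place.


Step 1: Formula: n = 100 * (1 - BD / PD)
Step 2: n = 100 * (1 - 1.37 / 2.6)
Step 3: n = 100 * (1 - 0.52692)
Step 4: n = 47.3%

47.3


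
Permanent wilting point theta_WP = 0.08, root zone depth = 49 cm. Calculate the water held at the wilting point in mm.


Step 1: Water (mm) = theta_WP * depth * 10
Step 2: Water = 0.08 * 49 * 10
Step 3: Water = 39.2 mm

39.2


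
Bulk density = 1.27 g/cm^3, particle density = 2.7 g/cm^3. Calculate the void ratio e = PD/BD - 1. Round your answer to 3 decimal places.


Step 1: e = PD / BD - 1
Step 2: e = 2.7 / 1.27 - 1
Step 3: e = 2.12598 - 1
Step 4: e = 1.126

1.126


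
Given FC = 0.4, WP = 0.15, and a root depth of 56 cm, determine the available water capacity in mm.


Step 1: Available water = (FC - WP) * depth * 10
Step 2: AW = (0.4 - 0.15) * 56 * 10
Step 3: AW = 0.25 * 56 * 10
Step 4: AW = 140.0 mm

140.0


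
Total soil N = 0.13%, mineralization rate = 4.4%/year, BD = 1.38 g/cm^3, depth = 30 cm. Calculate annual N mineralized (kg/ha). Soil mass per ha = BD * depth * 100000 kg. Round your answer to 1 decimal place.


Step 1: Soil mass per ha = BD * depth * 100000 = 1.38 * 30 * 100000 = 4140000 kg
Step 2: Total N pool = soil mass * N%/100 = 4140000 * 0.13/100 = 5382.0 kg/ha
Step 3: N mineralized = N pool * rate%/100 = 5382.0 * 4.4/100 = 236.8 kg/ha/yr

236.8


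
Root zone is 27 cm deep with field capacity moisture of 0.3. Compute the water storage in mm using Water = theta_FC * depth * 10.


Step 1: Water (mm) = theta_FC * depth (cm) * 10
Step 2: Water = 0.3 * 27 * 10
Step 3: Water = 81.0 mm

81.0


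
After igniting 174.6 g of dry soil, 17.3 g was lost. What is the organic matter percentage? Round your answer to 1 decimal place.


Step 1: OM% = 100 * LOI / sample mass
Step 2: OM = 100 * 17.3 / 174.6
Step 3: OM = 9.9%

9.9


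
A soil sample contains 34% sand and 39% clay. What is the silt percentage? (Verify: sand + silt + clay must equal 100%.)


Step 1: sand + silt + clay = 100%
Step 2: silt = 100 - sand - clay
Step 3: silt = 100 - 34 - 39
Step 4: silt = 27%

27


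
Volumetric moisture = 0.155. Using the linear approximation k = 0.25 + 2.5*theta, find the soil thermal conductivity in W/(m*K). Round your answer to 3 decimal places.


Step 1: k = 0.25 + 2.5 * theta
Step 2: k = 0.25 + 2.5 * 0.155
Step 3: k = 0.25 + 0.388
Step 4: k = 0.638 W/(m*K)

0.638


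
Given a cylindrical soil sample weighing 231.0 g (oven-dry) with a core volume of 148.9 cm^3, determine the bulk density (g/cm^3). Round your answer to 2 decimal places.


Step 1: Identify the formula: BD = dry mass / volume
Step 2: Substitute values: BD = 231.0 / 148.9
Step 3: BD = 1.55 g/cm^3

1.55


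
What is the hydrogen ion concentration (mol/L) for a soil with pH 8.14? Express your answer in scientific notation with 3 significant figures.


Step 1: [H+] = 10^(-pH)
Step 2: [H+] = 10^(-8.14)
Step 3: [H+] = 7.24e-09 mol/L

7.24e-09


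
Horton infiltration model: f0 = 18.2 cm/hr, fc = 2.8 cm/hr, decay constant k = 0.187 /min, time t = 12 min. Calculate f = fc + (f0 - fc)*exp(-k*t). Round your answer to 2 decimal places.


Step 1: f = fc + (f0 - fc) * exp(-k * t)
Step 2: exp(-0.187 * 12) = 0.106034
Step 3: f = 2.8 + (18.2 - 2.8) * 0.106034
Step 4: f = 2.8 + 15.4 * 0.106034
Step 5: f = 4.43 cm/hr

4.43


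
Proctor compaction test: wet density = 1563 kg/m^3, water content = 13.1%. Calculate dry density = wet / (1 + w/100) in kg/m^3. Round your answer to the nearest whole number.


Step 1: Dry density = wet density / (1 + w/100)
Step 2: Dry density = 1563 / (1 + 13.1/100)
Step 3: Dry density = 1563 / 1.131
Step 4: Dry density = 1382 kg/m^3

1382


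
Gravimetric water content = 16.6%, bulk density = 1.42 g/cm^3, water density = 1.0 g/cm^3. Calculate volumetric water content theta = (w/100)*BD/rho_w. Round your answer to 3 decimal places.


Step 1: theta = (w / 100) * BD / rho_w
Step 2: theta = (16.6 / 100) * 1.42 / 1.0
Step 3: theta = 0.166 * 1.42
Step 4: theta = 0.236

0.236


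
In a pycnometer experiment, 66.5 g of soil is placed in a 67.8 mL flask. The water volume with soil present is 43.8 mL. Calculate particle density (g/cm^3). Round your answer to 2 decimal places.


Step 1: Volume of solids = flask volume - water volume with soil
Step 2: V_solids = 67.8 - 43.8 = 24.0 mL
Step 3: Particle density = mass / V_solids = 66.5 / 24.0 = 2.77 g/cm^3

2.77


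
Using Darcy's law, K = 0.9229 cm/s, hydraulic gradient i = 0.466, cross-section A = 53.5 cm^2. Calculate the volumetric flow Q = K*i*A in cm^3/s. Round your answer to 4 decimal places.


Step 1: Apply Darcy's law: Q = K * i * A
Step 2: Q = 0.9229 * 0.466 * 53.5
Step 3: Q = 23.0088 cm^3/s

23.0088


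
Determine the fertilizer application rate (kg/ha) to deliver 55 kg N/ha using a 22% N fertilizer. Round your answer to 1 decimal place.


Step 1: Fertilizer rate = target N / (N content / 100)
Step 2: Rate = 55 / (22 / 100)
Step 3: Rate = 55 / 0.22
Step 4: Rate = 250.0 kg/ha

250.0


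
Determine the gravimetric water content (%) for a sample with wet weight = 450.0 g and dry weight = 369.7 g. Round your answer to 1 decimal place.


Step 1: Water mass = wet - dry = 450.0 - 369.7 = 80.3 g
Step 2: w = 100 * water mass / dry mass
Step 3: w = 100 * 80.3 / 369.7 = 21.7%

21.7


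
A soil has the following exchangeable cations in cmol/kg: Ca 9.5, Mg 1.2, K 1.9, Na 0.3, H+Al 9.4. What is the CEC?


Step 1: CEC = Ca + Mg + K + Na + (H+Al)
Step 2: CEC = 9.5 + 1.2 + 1.9 + 0.3 + 9.4
Step 3: CEC = 22.3 cmol/kg

22.3


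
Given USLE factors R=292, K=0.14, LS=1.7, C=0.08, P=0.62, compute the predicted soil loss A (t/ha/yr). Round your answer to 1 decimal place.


Step 1: A = R * K * LS * C * P
Step 2: R * K = 292 * 0.14 = 40.88
Step 3: (R*K) * LS = 40.88 * 1.7 = 69.496
Step 4: * C * P = 69.496 * 0.08 * 0.62 = 3.4
Step 5: A = 3.4 t/(ha*yr)

3.4


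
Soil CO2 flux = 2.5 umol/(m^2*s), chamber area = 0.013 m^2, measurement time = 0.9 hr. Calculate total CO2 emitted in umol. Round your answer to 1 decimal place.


Step 1: Convert time to seconds: 0.9 hr * 3600 = 3240.0 s
Step 2: Total = flux * area * time_s
Step 3: Total = 2.5 * 0.013 * 3240.0
Step 4: Total = 105.3 umol

105.3


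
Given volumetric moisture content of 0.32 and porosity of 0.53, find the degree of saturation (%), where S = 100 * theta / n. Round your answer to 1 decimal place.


Step 1: S = 100 * theta_v / n
Step 2: S = 100 * 0.32 / 0.53
Step 3: S = 60.4%

60.4


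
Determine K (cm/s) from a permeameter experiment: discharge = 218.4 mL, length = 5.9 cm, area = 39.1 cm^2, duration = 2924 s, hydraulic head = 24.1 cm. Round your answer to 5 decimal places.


Step 1: K = Q * L / (A * t * h)
Step 2: Numerator = 218.4 * 5.9 = 1288.56
Step 3: Denominator = 39.1 * 2924 * 24.1 = 2755314.44
Step 4: K = 1288.56 / 2755314.44 = 0.00047 cm/s

0.00047


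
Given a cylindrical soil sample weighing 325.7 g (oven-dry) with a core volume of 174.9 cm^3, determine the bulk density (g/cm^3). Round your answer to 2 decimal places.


Step 1: Identify the formula: BD = dry mass / volume
Step 2: Substitute values: BD = 325.7 / 174.9
Step 3: BD = 1.86 g/cm^3

1.86


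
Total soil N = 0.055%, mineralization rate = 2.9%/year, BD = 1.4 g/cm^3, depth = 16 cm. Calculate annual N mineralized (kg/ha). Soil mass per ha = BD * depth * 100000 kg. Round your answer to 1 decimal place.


Step 1: Soil mass per ha = BD * depth * 100000 = 1.4 * 16 * 100000 = 2240000 kg
Step 2: Total N pool = soil mass * N%/100 = 2240000 * 0.055/100 = 1232.0 kg/ha
Step 3: N mineralized = N pool * rate%/100 = 1232.0 * 2.9/100 = 35.7 kg/ha/yr

35.7


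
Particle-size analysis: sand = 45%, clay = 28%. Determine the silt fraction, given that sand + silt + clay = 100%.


Step 1: sand + silt + clay = 100%
Step 2: silt = 100 - sand - clay
Step 3: silt = 100 - 45 - 28
Step 4: silt = 27%

27


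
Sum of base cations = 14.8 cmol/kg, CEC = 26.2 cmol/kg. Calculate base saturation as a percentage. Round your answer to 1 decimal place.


Step 1: BS = 100 * (sum of bases) / CEC
Step 2: BS = 100 * 14.8 / 26.2
Step 3: BS = 56.5%

56.5


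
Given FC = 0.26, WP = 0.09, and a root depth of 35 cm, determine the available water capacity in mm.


Step 1: Available water = (FC - WP) * depth * 10
Step 2: AW = (0.26 - 0.09) * 35 * 10
Step 3: AW = 0.17 * 35 * 10
Step 4: AW = 59.5 mm

59.5


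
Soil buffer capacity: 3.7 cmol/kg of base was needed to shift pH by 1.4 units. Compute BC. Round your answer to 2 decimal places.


Step 1: BC = change in base / change in pH
Step 2: BC = 3.7 / 1.4
Step 3: BC = 2.64 cmol/(kg*pH unit)

2.64


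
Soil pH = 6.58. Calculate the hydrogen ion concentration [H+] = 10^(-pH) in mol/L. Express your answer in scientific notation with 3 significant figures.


Step 1: [H+] = 10^(-pH)
Step 2: [H+] = 10^(-6.58)
Step 3: [H+] = 2.63e-07 mol/L

2.63e-07


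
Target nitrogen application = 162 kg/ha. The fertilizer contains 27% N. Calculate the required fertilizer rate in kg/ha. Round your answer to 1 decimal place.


Step 1: Fertilizer rate = target N / (N content / 100)
Step 2: Rate = 162 / (27 / 100)
Step 3: Rate = 162 / 0.27
Step 4: Rate = 600.0 kg/ha

600.0


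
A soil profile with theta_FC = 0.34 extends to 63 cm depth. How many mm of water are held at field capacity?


Step 1: Water (mm) = theta_FC * depth (cm) * 10
Step 2: Water = 0.34 * 63 * 10
Step 3: Water = 214.2 mm

214.2


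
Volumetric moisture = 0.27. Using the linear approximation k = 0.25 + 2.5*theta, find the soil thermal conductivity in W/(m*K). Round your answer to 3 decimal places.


Step 1: k = 0.25 + 2.5 * theta
Step 2: k = 0.25 + 2.5 * 0.27
Step 3: k = 0.25 + 0.675
Step 4: k = 0.925 W/(m*K)

0.925


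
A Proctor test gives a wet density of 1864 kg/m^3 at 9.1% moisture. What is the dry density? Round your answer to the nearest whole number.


Step 1: Dry density = wet density / (1 + w/100)
Step 2: Dry density = 1864 / (1 + 9.1/100)
Step 3: Dry density = 1864 / 1.091
Step 4: Dry density = 1709 kg/m^3

1709


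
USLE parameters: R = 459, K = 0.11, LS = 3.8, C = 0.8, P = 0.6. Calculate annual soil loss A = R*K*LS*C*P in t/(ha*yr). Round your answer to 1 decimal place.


Step 1: A = R * K * LS * C * P
Step 2: R * K = 459 * 0.11 = 50.49
Step 3: (R*K) * LS = 50.49 * 3.8 = 191.862
Step 4: * C * P = 191.862 * 0.8 * 0.6 = 92.1
Step 5: A = 92.1 t/(ha*yr)

92.1


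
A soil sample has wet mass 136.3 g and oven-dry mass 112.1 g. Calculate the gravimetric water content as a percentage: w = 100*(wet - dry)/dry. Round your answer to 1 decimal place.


Step 1: Water mass = wet - dry = 136.3 - 112.1 = 24.2 g
Step 2: w = 100 * water mass / dry mass
Step 3: w = 100 * 24.2 / 112.1 = 21.6%

21.6


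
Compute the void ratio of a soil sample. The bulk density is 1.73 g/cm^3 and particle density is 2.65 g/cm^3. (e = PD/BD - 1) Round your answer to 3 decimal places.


Step 1: e = PD / BD - 1
Step 2: e = 2.65 / 1.73 - 1
Step 3: e = 1.53179 - 1
Step 4: e = 0.532

0.532


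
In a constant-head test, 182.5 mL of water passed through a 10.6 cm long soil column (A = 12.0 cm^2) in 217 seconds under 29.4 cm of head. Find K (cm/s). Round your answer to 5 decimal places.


Step 1: K = Q * L / (A * t * h)
Step 2: Numerator = 182.5 * 10.6 = 1934.5
Step 3: Denominator = 12.0 * 217 * 29.4 = 76557.6
Step 4: K = 1934.5 / 76557.6 = 0.02527 cm/s

0.02527


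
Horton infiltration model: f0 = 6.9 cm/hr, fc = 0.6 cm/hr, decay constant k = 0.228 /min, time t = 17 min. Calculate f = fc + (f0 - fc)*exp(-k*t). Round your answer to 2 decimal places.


Step 1: f = fc + (f0 - fc) * exp(-k * t)
Step 2: exp(-0.228 * 17) = 0.020734
Step 3: f = 0.6 + (6.9 - 0.6) * 0.020734
Step 4: f = 0.6 + 6.3 * 0.020734
Step 5: f = 0.73 cm/hr

0.73


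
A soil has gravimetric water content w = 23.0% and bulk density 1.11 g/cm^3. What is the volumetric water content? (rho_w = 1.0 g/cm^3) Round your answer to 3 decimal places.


Step 1: theta = (w / 100) * BD / rho_w
Step 2: theta = (23.0 / 100) * 1.11 / 1.0
Step 3: theta = 0.23 * 1.11
Step 4: theta = 0.255

0.255


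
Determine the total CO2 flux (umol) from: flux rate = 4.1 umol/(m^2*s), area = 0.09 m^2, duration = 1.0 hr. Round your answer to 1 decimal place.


Step 1: Convert time to seconds: 1.0 hr * 3600 = 3600.0 s
Step 2: Total = flux * area * time_s
Step 3: Total = 4.1 * 0.09 * 3600.0
Step 4: Total = 1328.4 umol

1328.4


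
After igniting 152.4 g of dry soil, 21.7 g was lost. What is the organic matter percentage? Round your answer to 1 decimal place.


Step 1: OM% = 100 * LOI / sample mass
Step 2: OM = 100 * 21.7 / 152.4
Step 3: OM = 14.2%

14.2


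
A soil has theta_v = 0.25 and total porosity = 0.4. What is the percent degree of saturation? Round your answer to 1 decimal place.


Step 1: S = 100 * theta_v / n
Step 2: S = 100 * 0.25 / 0.4
Step 3: S = 62.5%

62.5


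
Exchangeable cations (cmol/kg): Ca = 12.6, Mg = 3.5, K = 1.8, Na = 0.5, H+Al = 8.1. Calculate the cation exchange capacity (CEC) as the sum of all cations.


Step 1: CEC = Ca + Mg + K + Na + (H+Al)
Step 2: CEC = 12.6 + 3.5 + 1.8 + 0.5 + 8.1
Step 3: CEC = 26.5 cmol/kg

26.5


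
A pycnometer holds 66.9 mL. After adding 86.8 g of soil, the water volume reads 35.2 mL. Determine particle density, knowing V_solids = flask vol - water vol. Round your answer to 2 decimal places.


Step 1: Volume of solids = flask volume - water volume with soil
Step 2: V_solids = 66.9 - 35.2 = 31.7 mL
Step 3: Particle density = mass / V_solids = 86.8 / 31.7 = 2.74 g/cm^3

2.74


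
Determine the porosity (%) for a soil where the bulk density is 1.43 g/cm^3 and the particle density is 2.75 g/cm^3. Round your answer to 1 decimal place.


Step 1: Formula: n = 100 * (1 - BD / PD)
Step 2: n = 100 * (1 - 1.43 / 2.75)
Step 3: n = 100 * (1 - 0.52)
Step 4: n = 48.0%

48.0


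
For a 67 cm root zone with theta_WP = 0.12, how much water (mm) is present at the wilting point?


Step 1: Water (mm) = theta_WP * depth * 10
Step 2: Water = 0.12 * 67 * 10
Step 3: Water = 80.4 mm

80.4


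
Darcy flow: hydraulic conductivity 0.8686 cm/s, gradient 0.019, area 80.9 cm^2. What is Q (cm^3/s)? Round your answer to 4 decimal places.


Step 1: Apply Darcy's law: Q = K * i * A
Step 2: Q = 0.8686 * 0.019 * 80.9
Step 3: Q = 1.3351 cm^3/s

1.3351


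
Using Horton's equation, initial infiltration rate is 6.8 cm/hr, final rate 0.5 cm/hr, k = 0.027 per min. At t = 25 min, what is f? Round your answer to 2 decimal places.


Step 1: f = fc + (f0 - fc) * exp(-k * t)
Step 2: exp(-0.027 * 25) = 0.509156
Step 3: f = 0.5 + (6.8 - 0.5) * 0.509156
Step 4: f = 0.5 + 6.3 * 0.509156
Step 5: f = 3.71 cm/hr

3.71


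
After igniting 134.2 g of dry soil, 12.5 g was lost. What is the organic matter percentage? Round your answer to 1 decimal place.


Step 1: OM% = 100 * LOI / sample mass
Step 2: OM = 100 * 12.5 / 134.2
Step 3: OM = 9.3%

9.3


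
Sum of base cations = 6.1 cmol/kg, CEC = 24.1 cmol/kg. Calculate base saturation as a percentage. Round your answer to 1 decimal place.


Step 1: BS = 100 * (sum of bases) / CEC
Step 2: BS = 100 * 6.1 / 24.1
Step 3: BS = 25.3%

25.3


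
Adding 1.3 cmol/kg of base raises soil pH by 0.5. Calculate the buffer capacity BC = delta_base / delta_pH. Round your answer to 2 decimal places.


Step 1: BC = change in base / change in pH
Step 2: BC = 1.3 / 0.5
Step 3: BC = 2.6 cmol/(kg*pH unit)

2.6


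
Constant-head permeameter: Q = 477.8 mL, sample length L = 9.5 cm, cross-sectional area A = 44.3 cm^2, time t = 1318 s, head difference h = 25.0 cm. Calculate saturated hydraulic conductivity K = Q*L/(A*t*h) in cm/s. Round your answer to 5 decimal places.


Step 1: K = Q * L / (A * t * h)
Step 2: Numerator = 477.8 * 9.5 = 4539.1
Step 3: Denominator = 44.3 * 1318 * 25.0 = 1459685.0
Step 4: K = 4539.1 / 1459685.0 = 0.00311 cm/s

0.00311


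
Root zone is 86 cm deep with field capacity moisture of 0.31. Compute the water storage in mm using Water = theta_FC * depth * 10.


Step 1: Water (mm) = theta_FC * depth (cm) * 10
Step 2: Water = 0.31 * 86 * 10
Step 3: Water = 266.6 mm

266.6


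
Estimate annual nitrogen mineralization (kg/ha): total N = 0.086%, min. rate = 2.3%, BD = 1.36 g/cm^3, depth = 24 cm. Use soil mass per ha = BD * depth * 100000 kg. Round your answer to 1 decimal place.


Step 1: Soil mass per ha = BD * depth * 100000 = 1.36 * 24 * 100000 = 3264000 kg
Step 2: Total N pool = soil mass * N%/100 = 3264000 * 0.086/100 = 2807.04 kg/ha
Step 3: N mineralized = N pool * rate%/100 = 2807.04 * 2.3/100 = 64.6 kg/ha/yr

64.6


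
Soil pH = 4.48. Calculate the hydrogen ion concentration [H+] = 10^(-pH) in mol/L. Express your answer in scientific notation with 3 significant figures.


Step 1: [H+] = 10^(-pH)
Step 2: [H+] = 10^(-4.48)
Step 3: [H+] = 3.31e-05 mol/L

3.31e-05


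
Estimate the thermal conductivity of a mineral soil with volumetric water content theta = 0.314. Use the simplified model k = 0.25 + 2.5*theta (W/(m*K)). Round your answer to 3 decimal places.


Step 1: k = 0.25 + 2.5 * theta
Step 2: k = 0.25 + 2.5 * 0.314
Step 3: k = 0.25 + 0.785
Step 4: k = 1.035 W/(m*K)

1.035


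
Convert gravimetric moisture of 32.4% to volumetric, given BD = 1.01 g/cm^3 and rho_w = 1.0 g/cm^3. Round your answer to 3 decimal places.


Step 1: theta = (w / 100) * BD / rho_w
Step 2: theta = (32.4 / 100) * 1.01 / 1.0
Step 3: theta = 0.324 * 1.01
Step 4: theta = 0.327

0.327


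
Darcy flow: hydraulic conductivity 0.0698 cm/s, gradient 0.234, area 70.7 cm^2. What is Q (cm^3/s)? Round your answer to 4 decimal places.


Step 1: Apply Darcy's law: Q = K * i * A
Step 2: Q = 0.0698 * 0.234 * 70.7
Step 3: Q = 1.1548 cm^3/s

1.1548


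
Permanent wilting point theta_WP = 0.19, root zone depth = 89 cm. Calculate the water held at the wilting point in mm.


Step 1: Water (mm) = theta_WP * depth * 10
Step 2: Water = 0.19 * 89 * 10
Step 3: Water = 169.1 mm

169.1


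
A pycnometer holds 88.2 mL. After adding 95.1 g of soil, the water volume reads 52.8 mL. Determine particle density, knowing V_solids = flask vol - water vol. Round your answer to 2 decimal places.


Step 1: Volume of solids = flask volume - water volume with soil
Step 2: V_solids = 88.2 - 52.8 = 35.4 mL
Step 3: Particle density = mass / V_solids = 95.1 / 35.4 = 2.69 g/cm^3

2.69


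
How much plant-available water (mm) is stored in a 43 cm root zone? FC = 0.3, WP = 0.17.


Step 1: Available water = (FC - WP) * depth * 10
Step 2: AW = (0.3 - 0.17) * 43 * 10
Step 3: AW = 0.13 * 43 * 10
Step 4: AW = 55.9 mm

55.9


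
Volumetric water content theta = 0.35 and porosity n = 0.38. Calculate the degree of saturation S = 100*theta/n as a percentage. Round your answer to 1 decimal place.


Step 1: S = 100 * theta_v / n
Step 2: S = 100 * 0.35 / 0.38
Step 3: S = 92.1%

92.1
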